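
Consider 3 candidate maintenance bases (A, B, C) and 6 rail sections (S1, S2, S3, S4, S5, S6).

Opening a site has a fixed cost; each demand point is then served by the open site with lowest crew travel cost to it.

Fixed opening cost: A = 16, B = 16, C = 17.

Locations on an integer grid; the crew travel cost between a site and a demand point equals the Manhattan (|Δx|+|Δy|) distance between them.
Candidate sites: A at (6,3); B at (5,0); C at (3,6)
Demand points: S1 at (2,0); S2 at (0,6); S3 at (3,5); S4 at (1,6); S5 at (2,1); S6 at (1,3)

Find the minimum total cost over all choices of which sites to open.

41

Open {C}: assign each demand point to its cheapest open site.
  S1→C 7, S2→C 3, S3→C 1, S4→C 2, S5→C 6, S6→C 5
  crew travel cost 24, fixed 17 → total 41.
Compare {B, C}: crew travel cost 18 + fixed 33 = 51.
Compare {A}: crew travel cost 40 + fixed 16 = 56.
Compare {A, C}: crew travel cost 24 + fixed 33 = 57.
All other subsets cost ≥ 51. Minimum total cost: 41.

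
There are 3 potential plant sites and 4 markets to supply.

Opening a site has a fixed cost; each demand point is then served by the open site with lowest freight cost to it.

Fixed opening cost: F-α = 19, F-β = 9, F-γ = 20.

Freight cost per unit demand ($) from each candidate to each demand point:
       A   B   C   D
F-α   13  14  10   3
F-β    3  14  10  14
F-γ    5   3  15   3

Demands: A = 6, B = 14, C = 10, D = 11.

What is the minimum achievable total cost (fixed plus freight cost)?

Open {F-β, F-γ}: assign each demand point to its cheapest open site.
  A→F-β 6×3=18, B→F-γ 14×3=42, C→F-β 10×10=100, D→F-γ 11×3=33
  freight cost 193, fixed 29 → total 222.
Compare {F-α, F-β, F-γ}: freight cost 193 + fixed 48 = 241.
Compare {F-α, F-γ}: freight cost 205 + fixed 39 = 244.
Compare {F-γ}: freight cost 255 + fixed 20 = 275.
All other subsets cost ≥ 241. Minimum total cost: 222.

222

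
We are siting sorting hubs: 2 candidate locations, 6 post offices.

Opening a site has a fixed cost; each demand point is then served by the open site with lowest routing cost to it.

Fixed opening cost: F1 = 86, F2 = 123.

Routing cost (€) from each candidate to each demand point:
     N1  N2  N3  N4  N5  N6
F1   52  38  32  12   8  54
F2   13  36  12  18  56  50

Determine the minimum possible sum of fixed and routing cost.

282

Open {F1}: assign each demand point to its cheapest open site.
  N1→F1 52, N2→F1 38, N3→F1 32, N4→F1 12, N5→F1 8, N6→F1 54
  routing cost 196, fixed 86 → total 282.
Compare {F2}: routing cost 185 + fixed 123 = 308.
Compare {F1, F2}: routing cost 131 + fixed 209 = 340.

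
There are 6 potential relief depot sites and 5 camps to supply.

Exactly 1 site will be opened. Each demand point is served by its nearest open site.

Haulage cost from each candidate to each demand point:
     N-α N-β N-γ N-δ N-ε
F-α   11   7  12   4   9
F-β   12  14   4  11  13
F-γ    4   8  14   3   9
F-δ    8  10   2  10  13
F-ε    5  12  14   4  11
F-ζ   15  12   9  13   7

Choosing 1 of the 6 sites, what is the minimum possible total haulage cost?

38

Open {F-γ}.
  N-α→F-γ 4, N-β→F-γ 8, N-γ→F-γ 14, N-δ→F-γ 3, N-ε→F-γ 9  ⇒ total 38.
Compare {F-α}: total 43.
Compare {F-δ}: total 43.
No size-1 selection does better; minimum is 38.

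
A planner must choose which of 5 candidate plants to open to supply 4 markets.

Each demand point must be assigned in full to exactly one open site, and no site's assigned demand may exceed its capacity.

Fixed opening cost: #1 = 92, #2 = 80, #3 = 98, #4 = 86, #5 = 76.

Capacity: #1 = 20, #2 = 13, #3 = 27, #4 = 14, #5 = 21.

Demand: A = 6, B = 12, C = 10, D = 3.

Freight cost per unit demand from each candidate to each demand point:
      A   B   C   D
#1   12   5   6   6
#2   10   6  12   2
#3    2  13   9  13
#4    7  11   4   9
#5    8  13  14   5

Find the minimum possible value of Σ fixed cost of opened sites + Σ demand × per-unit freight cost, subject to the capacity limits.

Open {#1, #3}; cheapest assignment that respects the capacities:
  #1 (cap 20, load 15): B, D — cost 12×5 + 3×6 = 78
  #3 (cap 27, load 16): A, C — cost 6×2 + 10×9 = 102
  Shipping 180, fixed 190 → total 370.
  Any other capacity-feasible assignment to {#1, #3} ships for at least 180.
Compare {#1, #4}: its best feasible assignment gives total 377.
Compare {#2, #3}: its best feasible assignment gives total 391.
Every other set of open sites that can feasibly serve all demand totals ≥ 377 even under its best assignment. Minimum: 370.

370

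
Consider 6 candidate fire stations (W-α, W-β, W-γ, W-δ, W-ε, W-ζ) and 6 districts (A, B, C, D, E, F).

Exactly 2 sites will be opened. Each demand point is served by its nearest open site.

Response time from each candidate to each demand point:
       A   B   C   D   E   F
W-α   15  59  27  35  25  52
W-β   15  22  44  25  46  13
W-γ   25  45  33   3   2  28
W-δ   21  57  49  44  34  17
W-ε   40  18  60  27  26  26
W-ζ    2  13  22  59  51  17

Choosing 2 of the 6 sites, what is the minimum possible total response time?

Open {W-γ, W-ζ}.
  A→W-ζ 2, B→W-ζ 13, C→W-ζ 22, D→W-γ 3, E→W-γ 2, F→W-ζ 17  ⇒ total 59.
Compare {W-β, W-γ}: total 88.
Compare {W-γ, W-ε}: total 107.
No size-2 selection does better; minimum is 59.

59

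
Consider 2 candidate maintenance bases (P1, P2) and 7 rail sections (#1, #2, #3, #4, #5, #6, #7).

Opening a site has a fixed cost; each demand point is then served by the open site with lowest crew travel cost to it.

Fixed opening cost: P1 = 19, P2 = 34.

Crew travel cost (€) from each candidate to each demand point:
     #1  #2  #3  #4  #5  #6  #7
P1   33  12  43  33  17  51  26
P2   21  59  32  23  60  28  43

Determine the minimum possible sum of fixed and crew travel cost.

Open {P1, P2}: assign each demand point to its cheapest open site.
  #1→P2 21, #2→P1 12, #3→P2 32, #4→P2 23, #5→P1 17, #6→P2 28, #7→P1 26
  crew travel cost 159, fixed 53 → total 212.
Compare {P1}: crew travel cost 215 + fixed 19 = 234.
Compare {P2}: crew travel cost 266 + fixed 34 = 300.

212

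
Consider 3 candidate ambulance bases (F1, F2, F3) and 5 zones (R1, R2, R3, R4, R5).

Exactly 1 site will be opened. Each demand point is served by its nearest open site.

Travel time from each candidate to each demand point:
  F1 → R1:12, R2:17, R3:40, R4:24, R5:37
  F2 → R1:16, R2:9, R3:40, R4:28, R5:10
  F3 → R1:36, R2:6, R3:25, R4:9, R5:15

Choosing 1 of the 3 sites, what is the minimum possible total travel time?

Open {F3}.
  R1→F3 36, R2→F3 6, R3→F3 25, R4→F3 9, R5→F3 15  ⇒ total 91.
Compare {F2}: total 103.
Compare {F1}: total 130.

91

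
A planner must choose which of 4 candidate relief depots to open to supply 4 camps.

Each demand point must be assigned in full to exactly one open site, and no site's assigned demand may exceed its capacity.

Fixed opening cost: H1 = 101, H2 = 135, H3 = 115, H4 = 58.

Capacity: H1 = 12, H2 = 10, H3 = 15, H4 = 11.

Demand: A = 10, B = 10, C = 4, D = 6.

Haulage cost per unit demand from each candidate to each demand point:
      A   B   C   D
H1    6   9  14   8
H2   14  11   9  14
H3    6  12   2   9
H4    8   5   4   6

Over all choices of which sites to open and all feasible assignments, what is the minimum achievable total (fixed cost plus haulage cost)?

440

Open {H1, H3, H4}; cheapest assignment that respects the capacities:
  H1 (cap 12, load 6): D — cost 6×8 = 48
  H3 (cap 15, load 14): A, C — cost 10×6 + 4×2 = 68
  H4 (cap 11, load 10): B — cost 10×5 = 50
  Shipping 166, fixed 274 → total 440.
  Any other capacity-feasible assignment to {H1, H3, H4} ships for at least 166.
Compare {H2, H3, H4}: its best feasible assignment gives total 510.
Compare {H1, H2, H4}: its best feasible assignment gives total 516.
Every other set of open sites that can feasibly serve all demand totals ≥ 510 even under its best assignment. Minimum: 440.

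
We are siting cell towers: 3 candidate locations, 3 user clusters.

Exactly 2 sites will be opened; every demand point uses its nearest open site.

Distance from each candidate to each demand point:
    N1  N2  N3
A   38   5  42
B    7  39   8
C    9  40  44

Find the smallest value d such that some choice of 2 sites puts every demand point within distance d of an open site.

8

Open {A, B}.
  Farthest demand point is N3 at distance 8 (to B); all others are ≤ 8.
With {B, C} the worst case is 39.
With {A, C} the worst case is 42.
No size-2 selection achieves below 8.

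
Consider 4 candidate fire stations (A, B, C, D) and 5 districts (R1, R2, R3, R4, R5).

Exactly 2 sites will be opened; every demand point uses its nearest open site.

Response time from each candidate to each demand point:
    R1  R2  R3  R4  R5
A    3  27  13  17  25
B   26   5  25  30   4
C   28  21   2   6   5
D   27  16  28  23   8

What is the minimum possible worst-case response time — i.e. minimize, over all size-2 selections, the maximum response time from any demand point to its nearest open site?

17

Open {A, B}.
  Farthest demand point is R4 at response time 17 (to A); all others are ≤ 17.
With {A, D} the worst case is 17.
With {A, C} the worst case is 21.
No size-2 selection achieves below 17.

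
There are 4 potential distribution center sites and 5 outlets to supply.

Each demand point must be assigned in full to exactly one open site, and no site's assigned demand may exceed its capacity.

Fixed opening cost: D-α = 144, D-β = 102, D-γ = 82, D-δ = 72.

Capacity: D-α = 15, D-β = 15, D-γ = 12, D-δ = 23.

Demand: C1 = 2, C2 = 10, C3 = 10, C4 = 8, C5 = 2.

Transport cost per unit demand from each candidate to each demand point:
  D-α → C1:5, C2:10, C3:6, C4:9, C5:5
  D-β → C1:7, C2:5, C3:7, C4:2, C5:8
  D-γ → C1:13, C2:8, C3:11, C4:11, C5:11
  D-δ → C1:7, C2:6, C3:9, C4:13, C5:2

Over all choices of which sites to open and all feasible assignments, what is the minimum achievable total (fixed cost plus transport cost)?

Open {D-β, D-δ}; cheapest assignment that respects the capacities:
  D-β (cap 15, load 10): C1, C4 — cost 2×7 + 8×2 = 30
  D-δ (cap 23, load 22): C2, C3, C5 — cost 10×6 + 10×9 + 2×2 = 154
  Shipping 184, fixed 174 → total 358.
  Any other capacity-feasible assignment to {D-β, D-δ} ships for at least 184.
Compare {D-γ, D-δ}: its best feasible assignment gives total 422.
Compare {D-β, D-γ, D-δ}: its best feasible assignment gives total 440.
Every other set of open sites that can feasibly serve all demand totals ≥ 422 even under its best assignment. Minimum: 358.

358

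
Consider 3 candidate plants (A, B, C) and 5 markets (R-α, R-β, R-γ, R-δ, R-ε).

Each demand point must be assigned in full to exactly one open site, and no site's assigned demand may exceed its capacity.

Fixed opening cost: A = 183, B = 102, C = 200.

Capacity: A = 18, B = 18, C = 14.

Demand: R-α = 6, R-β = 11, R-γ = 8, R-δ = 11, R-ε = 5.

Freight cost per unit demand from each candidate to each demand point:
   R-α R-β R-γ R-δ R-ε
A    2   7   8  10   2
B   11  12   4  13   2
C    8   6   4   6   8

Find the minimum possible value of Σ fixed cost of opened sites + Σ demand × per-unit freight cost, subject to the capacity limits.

682

Open {A, B, C}; cheapest assignment that respects the capacities:
  A (cap 18, load 17): R-α, R-β — cost 6×2 + 11×7 = 89
  B (cap 18, load 13): R-γ, R-ε — cost 8×4 + 5×2 = 42
  C (cap 14, load 11): R-δ — cost 11×6 = 66
  Shipping 197, fixed 485 → total 682.
  Any other capacity-feasible assignment to {A, B, C} ships for at least 197.
Total demand is 41 and no other set of sites has combined capacity ≥ 41, so {A, B, C} is the only feasible choice of open sites. Minimum: 682.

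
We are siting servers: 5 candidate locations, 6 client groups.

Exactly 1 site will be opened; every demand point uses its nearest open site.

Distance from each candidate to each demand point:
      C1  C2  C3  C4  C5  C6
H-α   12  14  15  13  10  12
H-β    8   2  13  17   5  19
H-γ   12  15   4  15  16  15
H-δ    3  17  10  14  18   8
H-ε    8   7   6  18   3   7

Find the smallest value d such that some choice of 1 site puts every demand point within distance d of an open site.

Open {H-α}.
  Farthest demand point is C3 at distance 15 (to H-α); all others are ≤ 15.
With {H-γ} the worst case is 16.
With {H-δ} the worst case is 18.
No size-1 selection achieves below 15.

15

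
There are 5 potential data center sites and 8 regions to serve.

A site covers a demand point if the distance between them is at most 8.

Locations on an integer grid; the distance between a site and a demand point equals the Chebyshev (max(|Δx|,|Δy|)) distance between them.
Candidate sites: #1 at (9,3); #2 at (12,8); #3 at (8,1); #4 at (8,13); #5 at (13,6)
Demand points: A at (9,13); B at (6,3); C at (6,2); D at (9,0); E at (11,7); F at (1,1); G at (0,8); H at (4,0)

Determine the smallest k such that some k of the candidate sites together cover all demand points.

Coverage sets (demand points within 8 of each site):
  #1: {B, C, D, E, F, H}
  #2: {A, B, C, D, E, H}
  #3: {B, C, D, E, F, G, H}
  #4: {A, E, G}
  #5: {A, B, C, D, E}
No single site covers all 8 demand points.
But {#1, #4} covers everything, so the minimum is 2.

2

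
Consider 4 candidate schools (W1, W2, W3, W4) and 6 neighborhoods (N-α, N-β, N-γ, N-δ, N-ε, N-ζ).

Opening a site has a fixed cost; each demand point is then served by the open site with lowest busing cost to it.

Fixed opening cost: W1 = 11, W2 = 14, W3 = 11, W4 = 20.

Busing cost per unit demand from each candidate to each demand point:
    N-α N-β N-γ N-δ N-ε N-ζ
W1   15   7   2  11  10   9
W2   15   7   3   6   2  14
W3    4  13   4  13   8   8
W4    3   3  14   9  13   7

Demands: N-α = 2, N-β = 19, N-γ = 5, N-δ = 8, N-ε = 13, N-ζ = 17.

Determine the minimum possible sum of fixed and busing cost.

Open {W2, W4}: assign each demand point to its cheapest open site.
  N-α→W4 2×3=6, N-β→W4 19×3=57, N-γ→W2 5×3=15, N-δ→W2 8×6=48, N-ε→W2 13×2=26, N-ζ→W4 17×7=119
  busing cost 271, fixed 34 → total 305.
Compare {W1, W2, W4}: busing cost 266 + fixed 45 = 311.
Compare {W2, W3, W4}: busing cost 271 + fixed 45 = 316.
Compare {W1, W2, W3, W4}: busing cost 266 + fixed 56 = 322.
All other subsets cost ≥ 311. Minimum total cost: 305.

305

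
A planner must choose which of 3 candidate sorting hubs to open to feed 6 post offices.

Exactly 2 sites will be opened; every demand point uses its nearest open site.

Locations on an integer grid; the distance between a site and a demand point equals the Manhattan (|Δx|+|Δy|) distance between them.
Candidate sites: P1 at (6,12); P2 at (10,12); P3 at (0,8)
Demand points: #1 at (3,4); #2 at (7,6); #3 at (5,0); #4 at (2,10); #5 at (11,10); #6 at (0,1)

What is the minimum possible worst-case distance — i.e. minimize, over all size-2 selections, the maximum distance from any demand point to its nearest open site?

Open {P1, P3}.
  Farthest demand point is #3 at distance 13 (to P1); all others are ≤ 13.
With {P2, P3} the worst case is 13.
With {P1, P2} the worst case is 17.
No size-2 selection achieves below 13.

13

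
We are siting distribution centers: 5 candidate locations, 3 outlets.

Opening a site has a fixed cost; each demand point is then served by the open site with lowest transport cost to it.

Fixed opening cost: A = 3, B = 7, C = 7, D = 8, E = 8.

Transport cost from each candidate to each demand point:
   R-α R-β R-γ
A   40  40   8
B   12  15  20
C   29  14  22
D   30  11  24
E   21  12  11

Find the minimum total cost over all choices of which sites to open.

Open {A, B}: assign each demand point to its cheapest open site.
  R-α→B 12, R-β→B 15, R-γ→A 8
  transport cost 35, fixed 10 → total 45.
Compare {A, B, D}: transport cost 31 + fixed 18 = 49.
Compare {B, E}: transport cost 35 + fixed 15 = 50.
Compare {A, B, E}: transport cost 32 + fixed 18 = 50.
All other subsets cost ≥ 49. Minimum total cost: 45.

45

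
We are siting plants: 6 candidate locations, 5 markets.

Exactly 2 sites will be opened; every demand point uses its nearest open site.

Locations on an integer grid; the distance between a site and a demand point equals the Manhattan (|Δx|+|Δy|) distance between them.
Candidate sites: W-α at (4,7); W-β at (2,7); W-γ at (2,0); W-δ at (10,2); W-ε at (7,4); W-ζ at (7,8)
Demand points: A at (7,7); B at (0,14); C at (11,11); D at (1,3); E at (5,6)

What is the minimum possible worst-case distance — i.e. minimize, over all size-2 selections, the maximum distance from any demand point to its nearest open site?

Open {W-β, W-ζ}.
  Farthest demand point is B at distance 9 (to W-β); all others are ≤ 9.
With {W-β, W-δ} the worst case is 10.
With {W-α, W-β} the worst case is 11.
No size-2 selection achieves below 9.

9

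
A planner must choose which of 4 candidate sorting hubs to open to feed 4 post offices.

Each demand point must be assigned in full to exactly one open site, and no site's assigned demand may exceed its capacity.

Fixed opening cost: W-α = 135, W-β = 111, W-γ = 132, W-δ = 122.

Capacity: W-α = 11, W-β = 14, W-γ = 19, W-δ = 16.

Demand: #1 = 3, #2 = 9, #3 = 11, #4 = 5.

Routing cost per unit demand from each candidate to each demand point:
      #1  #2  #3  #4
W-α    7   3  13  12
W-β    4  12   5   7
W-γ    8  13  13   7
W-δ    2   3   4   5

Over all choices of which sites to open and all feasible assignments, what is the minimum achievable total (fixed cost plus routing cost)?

Open {W-β, W-δ}; cheapest assignment that respects the capacities:
  W-β (cap 14, load 14): #1, #3 — cost 3×4 + 11×5 = 67
  W-δ (cap 16, load 14): #2, #4 — cost 9×3 + 5×5 = 52
  Shipping 119, fixed 233 → total 352.
  Any other capacity-feasible assignment to {W-β, W-δ} ships for at least 119.
Compare {W-γ, W-δ}: its best feasible assignment gives total 456.
Compare {W-β, W-γ}: its best feasible assignment gives total 462.
Every other set of open sites that can feasibly serve all demand totals ≥ 456 even under its best assignment. Minimum: 352.

352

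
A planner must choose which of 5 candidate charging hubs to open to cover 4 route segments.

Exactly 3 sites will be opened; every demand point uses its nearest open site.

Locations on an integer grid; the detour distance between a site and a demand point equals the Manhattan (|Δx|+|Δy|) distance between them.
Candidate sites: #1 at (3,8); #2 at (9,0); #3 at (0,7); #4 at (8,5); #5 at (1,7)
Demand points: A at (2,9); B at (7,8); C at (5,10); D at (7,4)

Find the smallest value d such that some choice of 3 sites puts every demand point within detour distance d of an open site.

4

Open {#1, #2, #4}.
  Farthest demand point is B at detour distance 4 (to #1); all others are ≤ 4.
With {#1, #3, #4} the worst case is 4.
With {#1, #4, #5} the worst case is 4.
No size-3 selection achieves below 4.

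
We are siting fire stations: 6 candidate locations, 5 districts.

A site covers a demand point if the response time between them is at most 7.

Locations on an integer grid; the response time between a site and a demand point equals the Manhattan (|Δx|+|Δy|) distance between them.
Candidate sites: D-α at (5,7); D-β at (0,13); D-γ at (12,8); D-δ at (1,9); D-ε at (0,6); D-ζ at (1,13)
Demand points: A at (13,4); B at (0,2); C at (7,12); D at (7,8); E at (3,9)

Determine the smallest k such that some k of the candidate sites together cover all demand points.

3

Coverage sets (demand points within 7 of each site):
  D-α: {C, D, E}
  D-β: {E}
  D-γ: {A, D}
  D-δ: {D, E}
  D-ε: {B, E}
  D-ζ: {C, E}
No 2 sites suffice: every size-2 union leaves at least one demand point uncovered.
But {D-α, D-γ, D-ε} covers everything, so the minimum is 3.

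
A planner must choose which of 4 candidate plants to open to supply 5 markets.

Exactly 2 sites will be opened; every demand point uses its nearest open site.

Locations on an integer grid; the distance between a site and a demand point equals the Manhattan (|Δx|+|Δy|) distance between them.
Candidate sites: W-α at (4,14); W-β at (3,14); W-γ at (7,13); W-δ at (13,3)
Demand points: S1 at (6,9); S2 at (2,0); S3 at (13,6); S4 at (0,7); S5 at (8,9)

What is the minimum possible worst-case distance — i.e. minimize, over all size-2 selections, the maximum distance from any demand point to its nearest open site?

14

Open {W-α, W-δ}.
  Farthest demand point is S2 at distance 14 (to W-δ); all others are ≤ 14.
With {W-β, W-δ} the worst case is 14.
With {W-γ, W-δ} the worst case is 14.
No size-2 selection achieves below 14.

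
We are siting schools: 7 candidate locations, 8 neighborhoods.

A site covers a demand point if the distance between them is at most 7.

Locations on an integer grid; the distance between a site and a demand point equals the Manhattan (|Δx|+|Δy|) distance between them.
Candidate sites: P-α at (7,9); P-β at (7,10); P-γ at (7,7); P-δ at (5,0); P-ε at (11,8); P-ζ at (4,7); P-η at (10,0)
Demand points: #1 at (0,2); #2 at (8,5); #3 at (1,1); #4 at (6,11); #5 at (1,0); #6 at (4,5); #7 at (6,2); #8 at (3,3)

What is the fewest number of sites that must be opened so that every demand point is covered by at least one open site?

Coverage sets (demand points within 7 of each site):
  P-α: {#2, #4, #6}
  P-β: {#2, #4}
  P-γ: {#2, #4, #6, #7}
  P-δ: {#1, #3, #5, #6, #7, #8}
  P-ε: {#2}
  P-ζ: {#2, #4, #6, #7, #8}
  P-η: {#2, #7}
No single site covers all 8 demand points.
But {P-α, P-δ} covers everything, so the minimum is 2.

2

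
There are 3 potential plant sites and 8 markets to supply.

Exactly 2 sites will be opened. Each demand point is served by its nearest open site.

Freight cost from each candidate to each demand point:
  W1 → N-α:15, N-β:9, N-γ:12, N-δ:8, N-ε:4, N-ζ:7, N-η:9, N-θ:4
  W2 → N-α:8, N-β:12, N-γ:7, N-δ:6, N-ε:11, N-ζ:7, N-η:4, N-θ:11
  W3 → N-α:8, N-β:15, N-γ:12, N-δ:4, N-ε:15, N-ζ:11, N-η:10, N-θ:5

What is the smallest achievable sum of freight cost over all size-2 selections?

49

Open {W1, W2}.
  N-α→W2 8, N-β→W1 9, N-γ→W2 7, N-δ→W2 6, N-ε→W1 4, N-ζ→W1 7, N-η→W2 4, N-θ→W1 4  ⇒ total 49.
Compare {W1, W3}: total 57.
Compare {W2, W3}: total 58.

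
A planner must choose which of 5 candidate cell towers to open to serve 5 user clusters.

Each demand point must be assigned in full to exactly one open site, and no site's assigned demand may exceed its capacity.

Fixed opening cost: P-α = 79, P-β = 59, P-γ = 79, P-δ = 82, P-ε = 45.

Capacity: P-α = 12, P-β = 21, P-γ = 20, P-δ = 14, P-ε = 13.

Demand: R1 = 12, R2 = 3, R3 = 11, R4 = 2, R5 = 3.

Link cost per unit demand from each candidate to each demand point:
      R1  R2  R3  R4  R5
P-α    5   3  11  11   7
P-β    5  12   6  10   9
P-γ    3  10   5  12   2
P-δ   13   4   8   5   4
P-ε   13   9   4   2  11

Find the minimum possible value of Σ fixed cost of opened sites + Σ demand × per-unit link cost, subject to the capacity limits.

Open {P-γ, P-ε}; cheapest assignment that respects the capacities:
  P-γ (cap 20, load 18): R1, R2, R5 — cost 12×3 + 3×10 + 3×2 = 72
  P-ε (cap 13, load 13): R3, R4 — cost 11×4 + 2×2 = 48
  Shipping 120, fixed 124 → total 244.
  Any other capacity-feasible assignment to {P-γ, P-ε} ships for at least 120.
Compare {P-β, P-ε}: its best feasible assignment gives total 275.
Compare {P-β, P-γ}: its best feasible assignment gives total 296.
Every other set of open sites that can feasibly serve all demand totals ≥ 275 even under its best assignment. Minimum: 244.

244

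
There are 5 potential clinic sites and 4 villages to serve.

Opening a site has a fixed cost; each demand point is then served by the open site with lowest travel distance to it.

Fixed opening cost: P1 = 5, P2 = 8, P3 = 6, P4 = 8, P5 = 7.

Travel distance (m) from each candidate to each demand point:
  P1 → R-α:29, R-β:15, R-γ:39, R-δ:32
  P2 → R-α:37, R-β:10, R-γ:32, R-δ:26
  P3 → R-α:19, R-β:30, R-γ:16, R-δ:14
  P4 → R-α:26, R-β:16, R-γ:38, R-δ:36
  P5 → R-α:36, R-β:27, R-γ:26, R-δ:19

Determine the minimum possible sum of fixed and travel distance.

Open {P2, P3}: assign each demand point to its cheapest open site.
  R-α→P3 19, R-β→P2 10, R-γ→P3 16, R-δ→P3 14
  travel distance 59, fixed 14 → total 73.
Compare {P1, P3}: travel distance 64 + fixed 11 = 75.
Compare {P1, P2, P3}: travel distance 59 + fixed 19 = 78.
Compare {P3, P4}: travel distance 65 + fixed 14 = 79.
All other subsets cost ≥ 75. Minimum total cost: 73.

73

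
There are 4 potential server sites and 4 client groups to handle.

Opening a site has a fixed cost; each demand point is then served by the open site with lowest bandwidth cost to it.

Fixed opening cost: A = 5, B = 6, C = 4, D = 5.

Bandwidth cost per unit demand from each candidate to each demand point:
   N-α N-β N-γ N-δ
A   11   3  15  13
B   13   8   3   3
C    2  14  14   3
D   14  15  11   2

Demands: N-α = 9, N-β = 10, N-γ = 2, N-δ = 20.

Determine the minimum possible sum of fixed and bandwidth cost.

114

Open {A, B, C, D}: assign each demand point to its cheapest open site.
  N-α→C 9×2=18, N-β→A 10×3=30, N-γ→B 2×3=6, N-δ→D 20×2=40
  bandwidth cost 94, fixed 20 → total 114.
Compare {A, C, D}: bandwidth cost 110 + fixed 14 = 124.
Compare {A, B, C}: bandwidth cost 114 + fixed 15 = 129.
Compare {A, C}: bandwidth cost 136 + fixed 9 = 145.
All other subsets cost ≥ 124. Minimum total cost: 114.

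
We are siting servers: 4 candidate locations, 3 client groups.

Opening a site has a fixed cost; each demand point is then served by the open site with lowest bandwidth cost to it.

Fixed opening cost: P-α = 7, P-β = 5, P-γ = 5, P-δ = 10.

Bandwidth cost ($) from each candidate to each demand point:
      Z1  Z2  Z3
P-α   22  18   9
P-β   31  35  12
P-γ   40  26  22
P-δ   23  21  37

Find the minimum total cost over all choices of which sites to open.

Open {P-α}: assign each demand point to its cheapest open site.
  Z1→P-α 22, Z2→P-α 18, Z3→P-α 9
  bandwidth cost 49, fixed 7 → total 56.
Compare {P-α, P-β}: bandwidth cost 49 + fixed 12 = 61.
Compare {P-α, P-γ}: bandwidth cost 49 + fixed 12 = 61.
Compare {P-α, P-δ}: bandwidth cost 49 + fixed 17 = 66.
All other subsets cost ≥ 61. Minimum total cost: 56.

56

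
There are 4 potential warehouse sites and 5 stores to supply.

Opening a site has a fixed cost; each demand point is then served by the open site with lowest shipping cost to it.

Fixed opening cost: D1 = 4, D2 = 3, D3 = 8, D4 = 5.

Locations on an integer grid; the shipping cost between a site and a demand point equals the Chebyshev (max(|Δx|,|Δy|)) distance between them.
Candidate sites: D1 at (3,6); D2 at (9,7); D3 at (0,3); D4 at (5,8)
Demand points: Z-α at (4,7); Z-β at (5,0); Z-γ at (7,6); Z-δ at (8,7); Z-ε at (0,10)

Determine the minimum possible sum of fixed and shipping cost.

21

Open {D1, D2}: assign each demand point to its cheapest open site.
  Z-α→D1 1, Z-β→D1 6, Z-γ→D2 2, Z-δ→D2 1, Z-ε→D1 4
  shipping cost 14, fixed 7 → total 21.
Compare {D1}: shipping cost 20 + fixed 4 = 24.
Compare {D4}: shipping cost 19 + fixed 5 = 24.
Compare {D2, D4}: shipping cost 16 + fixed 8 = 24.
All other subsets cost ≥ 24. Minimum total cost: 21.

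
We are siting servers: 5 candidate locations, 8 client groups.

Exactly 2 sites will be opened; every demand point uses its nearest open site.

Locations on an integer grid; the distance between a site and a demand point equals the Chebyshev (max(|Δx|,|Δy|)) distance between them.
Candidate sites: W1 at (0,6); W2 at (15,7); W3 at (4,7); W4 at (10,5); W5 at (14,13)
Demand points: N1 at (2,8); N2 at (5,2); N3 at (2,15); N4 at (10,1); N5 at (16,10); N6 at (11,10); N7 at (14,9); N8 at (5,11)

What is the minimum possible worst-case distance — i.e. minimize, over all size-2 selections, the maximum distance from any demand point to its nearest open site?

Open {W2, W3}.
  Farthest demand point is N3 at distance 8 (to W3); all others are ≤ 8.
With {W3, W4} the worst case is 8.
With {W3, W5} the worst case is 8.
No size-2 selection achieves below 8.

8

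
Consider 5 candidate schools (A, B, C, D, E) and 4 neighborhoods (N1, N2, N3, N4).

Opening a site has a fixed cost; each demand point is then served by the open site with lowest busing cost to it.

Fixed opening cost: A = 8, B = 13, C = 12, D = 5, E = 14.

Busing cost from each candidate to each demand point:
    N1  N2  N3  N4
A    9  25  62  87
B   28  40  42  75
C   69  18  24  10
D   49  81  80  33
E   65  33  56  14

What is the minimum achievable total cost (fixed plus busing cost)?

Open {A, C}: assign each demand point to its cheapest open site.
  N1→A 9, N2→C 18, N3→C 24, N4→C 10
  busing cost 61, fixed 20 → total 81.
Compare {A, C, D}: busing cost 61 + fixed 25 = 86.
Compare {A, B, C}: busing cost 61 + fixed 33 = 94.
Compare {A, C, E}: busing cost 61 + fixed 34 = 95.
All other subsets cost ≥ 86. Minimum total cost: 81.

81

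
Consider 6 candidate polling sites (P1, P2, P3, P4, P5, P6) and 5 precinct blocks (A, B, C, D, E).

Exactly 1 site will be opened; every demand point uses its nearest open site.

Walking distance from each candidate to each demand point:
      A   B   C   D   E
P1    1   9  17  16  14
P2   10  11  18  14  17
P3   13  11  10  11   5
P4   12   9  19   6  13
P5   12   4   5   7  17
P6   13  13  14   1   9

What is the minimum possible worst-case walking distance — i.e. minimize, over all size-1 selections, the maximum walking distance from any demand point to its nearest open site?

13

Open {P3}.
  Farthest demand point is A at walking distance 13 (to P3); all others are ≤ 13.
With {P6} the worst case is 14.
With {P1} the worst case is 17.
No size-1 selection achieves below 13.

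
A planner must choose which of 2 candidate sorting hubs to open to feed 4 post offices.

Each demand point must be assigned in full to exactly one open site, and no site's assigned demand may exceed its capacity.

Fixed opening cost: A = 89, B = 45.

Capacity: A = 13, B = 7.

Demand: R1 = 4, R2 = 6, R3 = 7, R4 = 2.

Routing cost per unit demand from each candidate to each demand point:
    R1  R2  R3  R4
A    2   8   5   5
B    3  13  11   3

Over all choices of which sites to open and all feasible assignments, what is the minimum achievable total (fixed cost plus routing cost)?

235

Open {A, B}; cheapest assignment that respects the capacities:
  A (cap 13, load 13): R2, R3 — cost 6×8 + 7×5 = 83
  B (cap 7, load 6): R1, R4 — cost 4×3 + 2×3 = 18
  Shipping 101, fixed 134 → total 235.
  Any other capacity-feasible assignment to {A, B} ships for at least 101.
Total demand is 19 and no other set of sites has combined capacity ≥ 19, so {A, B} is the only feasible choice of open sites. Minimum: 235.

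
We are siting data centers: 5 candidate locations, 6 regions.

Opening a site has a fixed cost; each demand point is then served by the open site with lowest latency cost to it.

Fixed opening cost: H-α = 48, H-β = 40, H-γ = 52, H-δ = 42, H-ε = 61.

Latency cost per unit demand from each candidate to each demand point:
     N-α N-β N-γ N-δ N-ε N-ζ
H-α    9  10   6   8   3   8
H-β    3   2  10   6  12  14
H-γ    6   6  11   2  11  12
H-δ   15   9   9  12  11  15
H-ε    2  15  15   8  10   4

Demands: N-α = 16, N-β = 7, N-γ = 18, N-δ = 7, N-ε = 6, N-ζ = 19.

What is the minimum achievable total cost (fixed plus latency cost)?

439

Open {H-α, H-β, H-ε}: assign each demand point to its cheapest open site.
  N-α→H-ε 16×2=32, N-β→H-β 7×2=14, N-γ→H-α 18×6=108, N-δ→H-β 7×6=42, N-ε→H-α 6×3=18, N-ζ→H-ε 19×4=76
  latency cost 290, fixed 149 → total 439.
Compare {H-α, H-γ, H-ε}: latency cost 290 + fixed 161 = 451.
Compare {H-α, H-β, H-γ, H-ε}: latency cost 262 + fixed 201 = 463.
Compare {H-α, H-ε}: latency cost 360 + fixed 109 = 469.
All other subsets cost ≥ 451. Minimum total cost: 439.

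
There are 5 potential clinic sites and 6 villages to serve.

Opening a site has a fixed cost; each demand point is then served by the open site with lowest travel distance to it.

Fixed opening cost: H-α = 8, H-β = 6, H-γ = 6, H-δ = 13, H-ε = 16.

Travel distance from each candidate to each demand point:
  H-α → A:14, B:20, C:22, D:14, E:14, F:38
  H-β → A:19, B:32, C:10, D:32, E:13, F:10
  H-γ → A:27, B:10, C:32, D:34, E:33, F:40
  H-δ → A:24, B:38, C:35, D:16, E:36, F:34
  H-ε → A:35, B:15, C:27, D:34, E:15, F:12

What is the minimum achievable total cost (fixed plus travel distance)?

Open {H-α, H-β, H-γ}: assign each demand point to its cheapest open site.
  A→H-α 14, B→H-γ 10, C→H-β 10, D→H-α 14, E→H-β 13, F→H-β 10
  travel distance 71, fixed 20 → total 91.
Compare {H-α, H-β}: travel distance 81 + fixed 14 = 95.
Compare {H-β, H-γ, H-δ}: travel distance 78 + fixed 25 = 103.
Compare {H-α, H-β, H-γ, H-δ}: travel distance 71 + fixed 33 = 104.
All other subsets cost ≥ 95. Minimum total cost: 91.

91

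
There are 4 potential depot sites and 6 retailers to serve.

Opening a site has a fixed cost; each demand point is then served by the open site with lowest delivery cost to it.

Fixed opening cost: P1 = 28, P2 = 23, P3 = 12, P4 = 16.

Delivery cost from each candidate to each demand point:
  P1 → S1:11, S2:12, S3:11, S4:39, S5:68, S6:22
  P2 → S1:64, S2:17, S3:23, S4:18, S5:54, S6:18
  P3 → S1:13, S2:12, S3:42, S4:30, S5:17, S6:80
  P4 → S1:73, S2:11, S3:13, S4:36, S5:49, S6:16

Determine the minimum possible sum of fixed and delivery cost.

Open {P3, P4}: assign each demand point to its cheapest open site.
  S1→P3 13, S2→P4 11, S3→P4 13, S4→P3 30, S5→P3 17, S6→P4 16
  delivery cost 100, fixed 28 → total 128.
Compare {P2, P3}: delivery cost 101 + fixed 35 = 136.
Compare {P2, P3, P4}: delivery cost 88 + fixed 51 = 139.
Compare {P1, P3}: delivery cost 103 + fixed 40 = 143.
All other subsets cost ≥ 136. Minimum total cost: 128.

128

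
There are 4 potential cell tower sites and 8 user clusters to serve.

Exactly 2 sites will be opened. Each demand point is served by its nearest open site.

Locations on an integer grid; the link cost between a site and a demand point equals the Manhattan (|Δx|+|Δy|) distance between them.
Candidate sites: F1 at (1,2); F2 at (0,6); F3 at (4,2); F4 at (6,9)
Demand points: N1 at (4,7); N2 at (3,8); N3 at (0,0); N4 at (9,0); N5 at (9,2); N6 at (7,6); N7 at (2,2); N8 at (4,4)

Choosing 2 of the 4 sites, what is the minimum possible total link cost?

Open {F3, F4}.
  N1→F4 4, N2→F4 4, N3→F3 6, N4→F3 7, N5→F3 5, N6→F4 4, N7→F3 2, N8→F3 2  ⇒ total 34.
Compare {F1, F3}: total 37.
Compare {F1, F4}: total 39.
No size-2 selection does better; minimum is 34.

34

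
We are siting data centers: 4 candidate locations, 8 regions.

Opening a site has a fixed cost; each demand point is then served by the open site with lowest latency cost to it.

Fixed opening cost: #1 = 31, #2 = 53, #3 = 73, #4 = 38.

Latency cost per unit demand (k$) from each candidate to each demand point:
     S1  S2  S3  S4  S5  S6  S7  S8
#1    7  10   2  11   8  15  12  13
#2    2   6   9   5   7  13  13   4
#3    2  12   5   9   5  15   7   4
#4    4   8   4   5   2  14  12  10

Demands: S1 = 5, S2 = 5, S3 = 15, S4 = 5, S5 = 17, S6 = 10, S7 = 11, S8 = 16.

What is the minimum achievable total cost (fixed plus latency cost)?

561

Open {#3, #4}: assign each demand point to its cheapest open site.
  S1→#3 5×2=10, S2→#4 5×8=40, S3→#4 15×4=60, S4→#4 5×5=25, S5→#4 17×2=34, S6→#4 10×14=140, S7→#3 11×7=77, S8→#3 16×4=64
  latency cost 450, fixed 111 → total 561.
Compare {#1, #3, #4}: latency cost 420 + fixed 142 = 562.
Compare {#2, #4}: latency cost 485 + fixed 91 = 576.
Compare {#1, #2, #4}: latency cost 455 + fixed 122 = 577.
All other subsets cost ≥ 562. Minimum total cost: 561.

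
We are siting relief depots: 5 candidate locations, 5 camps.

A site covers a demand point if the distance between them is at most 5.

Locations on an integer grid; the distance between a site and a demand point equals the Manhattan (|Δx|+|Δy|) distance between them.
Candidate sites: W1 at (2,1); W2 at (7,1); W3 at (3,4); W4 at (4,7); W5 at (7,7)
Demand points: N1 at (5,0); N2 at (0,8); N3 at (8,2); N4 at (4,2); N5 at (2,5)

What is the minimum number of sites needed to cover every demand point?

Coverage sets (demand points within 5 of each site):
  W1: {N1, N4, N5}
  W2: {N1, N3, N4}
  W3: {N4, N5}
  W4: {N2, N4, N5}
  W5: {}
No single site covers all 5 demand points.
But {W2, W4} covers everything, so the minimum is 2.

2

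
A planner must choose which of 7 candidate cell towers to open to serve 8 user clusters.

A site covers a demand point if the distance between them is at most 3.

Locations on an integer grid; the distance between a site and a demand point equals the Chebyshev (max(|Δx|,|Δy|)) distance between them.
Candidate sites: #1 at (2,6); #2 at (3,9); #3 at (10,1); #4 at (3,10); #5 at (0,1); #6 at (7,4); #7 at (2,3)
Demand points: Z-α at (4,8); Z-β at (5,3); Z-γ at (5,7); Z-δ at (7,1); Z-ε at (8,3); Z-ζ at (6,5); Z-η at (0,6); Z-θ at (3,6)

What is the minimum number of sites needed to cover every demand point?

Coverage sets (demand points within 3 of each site):
  #1: {Z-α, Z-β, Z-γ, Z-η, Z-θ}
  #2: {Z-α, Z-γ, Z-η, Z-θ}
  #3: {Z-δ, Z-ε}
  #4: {Z-α, Z-γ}
  #5: {}
  #6: {Z-β, Z-γ, Z-δ, Z-ε, Z-ζ}
  #7: {Z-β, Z-η, Z-θ}
No single site covers all 8 demand points.
But {#1, #6} covers everything, so the minimum is 2.

2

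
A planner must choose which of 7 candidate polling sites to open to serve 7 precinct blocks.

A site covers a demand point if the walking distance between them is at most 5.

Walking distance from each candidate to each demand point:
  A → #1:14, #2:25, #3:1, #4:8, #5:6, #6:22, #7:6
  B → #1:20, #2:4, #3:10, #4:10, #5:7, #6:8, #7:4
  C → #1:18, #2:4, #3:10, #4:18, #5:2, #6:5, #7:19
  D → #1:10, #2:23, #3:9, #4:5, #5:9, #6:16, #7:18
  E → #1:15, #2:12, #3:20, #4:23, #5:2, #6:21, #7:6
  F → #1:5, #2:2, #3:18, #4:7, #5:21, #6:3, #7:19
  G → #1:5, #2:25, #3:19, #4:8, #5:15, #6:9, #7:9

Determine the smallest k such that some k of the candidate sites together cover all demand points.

5

Coverage sets (demand points within 5 of each site):
  A: {#3}
  B: {#2, #7}
  C: {#2, #5, #6}
  D: {#4}
  E: {#5}
  F: {#1, #2, #6}
  G: {#1}
No 4 sites suffice: every size-4 union leaves at least one demand point uncovered.
But {A, B, C, D, F} covers everything, so the minimum is 5.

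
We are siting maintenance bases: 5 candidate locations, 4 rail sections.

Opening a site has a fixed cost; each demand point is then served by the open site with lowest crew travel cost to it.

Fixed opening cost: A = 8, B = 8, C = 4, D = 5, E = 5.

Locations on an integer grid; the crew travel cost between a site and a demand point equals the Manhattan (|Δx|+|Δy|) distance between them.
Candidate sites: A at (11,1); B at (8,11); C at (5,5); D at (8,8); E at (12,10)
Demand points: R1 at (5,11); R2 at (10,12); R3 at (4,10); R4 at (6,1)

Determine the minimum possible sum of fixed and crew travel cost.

28

Open {B, C}: assign each demand point to its cheapest open site.
  R1→B 3, R2→B 3, R3→B 5, R4→C 5
  crew travel cost 16, fixed 12 → total 28.
Compare {C, E}: crew travel cost 21 + fixed 9 = 30.
Compare {B}: crew travel cost 23 + fixed 8 = 31.
Compare {D}: crew travel cost 27 + fixed 5 = 32.
All other subsets cost ≥ 30. Minimum total cost: 28.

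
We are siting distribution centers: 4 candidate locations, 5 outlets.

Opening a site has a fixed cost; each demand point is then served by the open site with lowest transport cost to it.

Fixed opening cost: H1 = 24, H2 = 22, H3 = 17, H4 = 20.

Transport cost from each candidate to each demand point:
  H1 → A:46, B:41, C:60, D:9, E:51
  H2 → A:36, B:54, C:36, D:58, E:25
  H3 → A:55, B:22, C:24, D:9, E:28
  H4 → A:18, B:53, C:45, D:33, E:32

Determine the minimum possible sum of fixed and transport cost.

Open {H3, H4}: assign each demand point to its cheapest open site.
  A→H4 18, B→H3 22, C→H3 24, D→H3 9, E→H3 28
  transport cost 101, fixed 37 → total 138.
Compare {H3}: transport cost 138 + fixed 17 = 155.
Compare {H2, H3}: transport cost 116 + fixed 39 = 155.
Compare {H2, H3, H4}: transport cost 98 + fixed 59 = 157.
All other subsets cost ≥ 155. Minimum total cost: 138.

138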